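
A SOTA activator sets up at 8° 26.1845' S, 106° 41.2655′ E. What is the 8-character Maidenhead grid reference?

Offset from 180°W / 90°S: lon 286.68776°, lat 81.56359°.
Field: lon ⌊286.68776/20⌋ = 14 → O; lat ⌊81.56359/10⌋ = 8 → I.
Square: lon ⌊6.68776/2⌋ = 3; lat ⌊1.56359/1⌋ = 1.
Subsquare: lon ⌊0.68776/0.0833333⌋ = 8 → i; lat ⌊0.56359/0.0416667⌋ = 13 → n.
Extended square: lon ⌊0.02109/0.00833333⌋ = 2; lat ⌊0.02193/0.00416667⌋ = 5.

OI31in25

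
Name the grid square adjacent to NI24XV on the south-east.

NI34au

Longitude subsquare x = 23; +1 → 24, wraps to 0 = a, carry into square.
Longitude square 2; +1 → 3.
Latitude subsquare v = 21; −1 → 20 = u.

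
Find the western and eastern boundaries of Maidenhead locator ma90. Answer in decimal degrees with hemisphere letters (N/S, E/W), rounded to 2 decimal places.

78.00° E, 80.00° E

Field M=12, A=0: +12·20° lon, +0·10° lat → SW at lon 60°, lat -90°.
Square 9, 0: +9·2° lon, +0·1° lat → SW at lon 78°, lat -90°.
Cell spans 2° lon × 1° lat.
west 78.00° E, east 80.00° E.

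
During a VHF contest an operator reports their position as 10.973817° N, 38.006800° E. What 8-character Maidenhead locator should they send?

KK90ax03

Shift to the Maidenhead origin (180°W, 90°S): lon 218.00680, lat 100.97382.
Field: lon ⌊218.00680/20⌋ = 10 → K; lat ⌊100.97382/10⌋ = 10 → K.
Square: lon ⌊18.00680/2⌋ = 9; lat ⌊0.97382/1⌋ = 0.
Subsquare: lon ⌊0.00680/0.0833333⌋ = 0 → a; lat ⌊0.97382/0.0416667⌋ = 23 → x.
Extended square: lon ⌊0.00680/0.00833333⌋ = 0; lat ⌊0.01548/0.00416667⌋ = 3.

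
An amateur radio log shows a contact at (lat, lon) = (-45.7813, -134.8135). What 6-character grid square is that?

CE24of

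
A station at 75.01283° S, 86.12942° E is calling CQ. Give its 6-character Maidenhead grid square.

NB34bx

Offset from 180°W / 90°S: lon 266.1294°, lat 14.9872°.
Field: 266.1294/20 → 13 → N, 14.9872/10 → 1 → B; chars NB.
Square: 6.1294/2 → 3, 4.9872/1 → 4; chars 34.
Subsquare: 0.1294/0.0833333 → 1 → b, 0.9872/0.0416667 → 23 → x; chars bx.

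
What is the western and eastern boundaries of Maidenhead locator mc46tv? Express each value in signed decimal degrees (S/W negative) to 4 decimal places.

69.5833, 69.6667

Field M=12, C=2: +12·20° lon, +2·10° lat → SW at lon 60°, lat -70°.
Square 4, 6: +4·2° lon, +6·1° lat → SW at lon 68°, lat -64°.
Subsquare t=19, v=21: +19·0.0833333° lon, +21·0.0416667° lat → SW at lon 69.5833°, lat -63.125°.
Cell spans 0.0833333° lon × 0.0416667° lat.
west 69.5833, east 69.6667.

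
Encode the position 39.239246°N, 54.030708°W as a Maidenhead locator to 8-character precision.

GM29xf67

Add 180° to longitude and 90° to latitude: 125.96929, 129.23925.
Field: lon ⌊125.96929/20⌋ = 6 → G; lat ⌊129.23925/10⌋ = 12 → M.
Square: lon ⌊5.96929/2⌋ = 2; lat ⌊9.23925/1⌋ = 9.
Subsquare: lon ⌊1.96929/0.0833333⌋ = 23 → x; lat ⌊0.23925/0.0416667⌋ = 5 → f.
Extended square: lon ⌊0.05263/0.00833333⌋ = 6; lat ⌊0.03091/0.00416667⌋ = 7.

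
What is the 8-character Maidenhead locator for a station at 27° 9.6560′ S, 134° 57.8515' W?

CG22mu41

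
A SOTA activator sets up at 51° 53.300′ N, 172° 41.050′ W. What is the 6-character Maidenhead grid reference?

Shift to the Maidenhead origin (180°W, 90°S): lon 7.3158, lat 141.8883.
Field: lon ⌊7.3158/20⌋ = 0 → A; lat ⌊141.8883/10⌋ = 14 → O.
Square: lon ⌊7.3158/2⌋ = 3; lat ⌊1.8883/1⌋ = 1.
Subsquare: lon ⌊1.3158/0.0833333⌋ = 15 → p; lat ⌊0.8883/0.0416667⌋ = 21 → v.

AO31pv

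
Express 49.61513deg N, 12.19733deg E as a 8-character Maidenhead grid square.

Add 180° to longitude and 90° to latitude: 192.19733, 139.61513.
Field (20°×10°, letters A–R): lon ⌊192.19733/20⌋ = 9 → J; lat ⌊139.61513/10⌋ = 13 → N.
Square (2°×1°, digits 0–9): lon ⌊12.19733/2⌋ = 6; lat ⌊9.61513/1⌋ = 9.
Subsquare (5′×2.5′, letters a–x): lon ⌊0.19733/0.0833333⌋ = 2 → c; lat ⌊0.61513/0.0416667⌋ = 14 → o.
Extended square (30″×15″, digits 0–9): lon ⌊0.03066/0.00833333⌋ = 3; lat ⌊0.03180/0.00416667⌋ = 7.

JN69co37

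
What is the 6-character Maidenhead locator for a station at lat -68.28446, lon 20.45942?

Add 180° to longitude and 90° to latitude: 200.4594, 21.7155.
Field: 200.4594/20 → 10 → K, 21.7155/10 → 2 → C; chars KC.
Square: 0.4594/2 → 0, 1.7155/1 → 1; chars 01.
Subsquare: 0.4594/0.0833333 → 5 → f, 0.7155/0.0416667 → 17 → r; chars fr.

KC01fr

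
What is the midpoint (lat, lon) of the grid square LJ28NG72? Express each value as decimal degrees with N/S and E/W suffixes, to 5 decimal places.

8.26042° N, 45.14583° E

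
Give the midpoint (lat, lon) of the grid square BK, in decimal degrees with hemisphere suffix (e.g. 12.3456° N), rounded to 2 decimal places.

15.00° N, 150.00° W

Field B=1, K=10: +1·20° lon, +10·10° lat → SW at lon -160°, lat 10°.
Cell spans 20° lon × 10° lat. Centre is SW corner plus half of each.
latitude 15.00° N, longitude 150.00° W.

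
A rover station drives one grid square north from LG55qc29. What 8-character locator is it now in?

LG55qd20

Latitude extended square 9; +1 → 10, wraps to 0, carry into subsquare.
Latitude subsquare c = 2; +1 → 3 = d.
The longitude characters are unchanged.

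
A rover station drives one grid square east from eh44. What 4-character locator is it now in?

Longitude square 4; +1 → 5.
The latitude characters are unchanged.

EH54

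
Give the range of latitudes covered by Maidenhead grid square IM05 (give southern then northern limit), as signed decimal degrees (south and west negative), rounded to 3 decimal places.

35.000, 36.000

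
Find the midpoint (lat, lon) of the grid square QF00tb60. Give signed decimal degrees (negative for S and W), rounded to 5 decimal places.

Field Q=16, F=5: +16·20° lon, +5·10° lat → SW at lon 140°, lat -40°.
Square 0, 0: +0·2° lon, +0·1° lat → SW at lon 140°, lat -40°.
Subsquare t=19, b=1: +19·0.0833333° lon, +1·0.0416667° lat → SW at lon 141.583°, lat -39.9583°.
Extended square 6, 0: +6·0.00833333° lon, +0·0.00416667° lat → SW at lon 141.633°, lat -39.9583°.
Cell spans 0.00833333° lon × 0.00416667° lat. Centre is SW corner plus half of each.
latitude -39.95625, longitude 141.63750.

-39.95625, 141.63750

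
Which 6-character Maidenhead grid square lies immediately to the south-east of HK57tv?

Longitude subsquare t = 19; +1 → 20 = u.
Latitude subsquare v = 21; −1 → 20 = u.

HK57uu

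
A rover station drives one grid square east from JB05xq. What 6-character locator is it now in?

JB15aq

Longitude subsquare x = 23; +1 → 24, wraps to 0 = a, carry into square.
Longitude square 0; +1 → 1.
The latitude characters are unchanged.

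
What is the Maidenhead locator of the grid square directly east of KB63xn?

KB73an

Longitude subsquare x = 23; +1 → 24, wraps to 0 = a, carry into square.
Longitude square 6; +1 → 7.
The latitude characters are unchanged.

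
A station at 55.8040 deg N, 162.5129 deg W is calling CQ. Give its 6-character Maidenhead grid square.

AO85rt

Add 180° to longitude and 90° to latitude: 17.4871, 145.8040.
Field: lon ⌊17.4871/20⌋ = 0 → A; lat ⌊145.8040/10⌋ = 14 → O.
Square: lon ⌊17.4871/2⌋ = 8; lat ⌊5.8040/1⌋ = 5.
Subsquare: lon ⌊1.4871/0.0833333⌋ = 17 → r; lat ⌊0.8040/0.0416667⌋ = 19 → t.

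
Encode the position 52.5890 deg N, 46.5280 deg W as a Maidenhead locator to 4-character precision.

GO62

Offset from 180°W / 90°S: lon 133.47°, lat 142.59°.
Field: lon ⌊133.47/20⌋ = 6 → G; lat ⌊142.59/10⌋ = 14 → O.
Square: lon ⌊13.47/2⌋ = 6; lat ⌊2.59/1⌋ = 2.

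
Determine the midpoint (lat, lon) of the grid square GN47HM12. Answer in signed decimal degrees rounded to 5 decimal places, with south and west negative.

Field G=6, N=13: +6·20° lon, +13·10° lat → SW at lon -60°, lat 40°.
Square 4, 7: +4·2° lon, +7·1° lat → SW at lon -52°, lat 47°.
Subsquare h=7, m=12: +7·0.0833333° lon, +12·0.0416667° lat → SW at lon -51.4167°, lat 47.5°.
Extended square 1, 2: +1·0.00833333° lon, +2·0.00416667° lat → SW at lon -51.4083°, lat 47.5083°.
Cell spans 0.00833333° lon × 0.00416667° lat. Centre is SW corner plus half of each.
latitude 47.51042, longitude -51.40417.

47.51042, -51.40417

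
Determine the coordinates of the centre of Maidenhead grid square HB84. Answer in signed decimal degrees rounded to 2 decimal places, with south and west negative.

-75.50, -23.00

Field H=7, B=1: +7·20° lon, +1·10° lat → SW at lon -40°, lat -80°.
Square 8, 4: +8·2° lon, +4·1° lat → SW at lon -24°, lat -76°.
Cell spans 2° lon × 1° lat. Centre is SW corner plus half of each.
latitude -75.50, longitude -23.00.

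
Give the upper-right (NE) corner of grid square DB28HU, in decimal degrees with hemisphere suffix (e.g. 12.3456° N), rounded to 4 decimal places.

71.1250° S, 115.3333° W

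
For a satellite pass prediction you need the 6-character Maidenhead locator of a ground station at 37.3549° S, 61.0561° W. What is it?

FF92lp

Offset from 180°W / 90°S: lon 118.9439°, lat 52.6451°.
Field: 118.9439/20 → 5 → F, 52.6451/10 → 5 → F; chars FF.
Square: 18.9439/2 → 9, 2.6451/1 → 2; chars 92.
Subsquare: 0.9439/0.0833333 → 11 → l, 0.6451/0.0416667 → 15 → p; chars lp.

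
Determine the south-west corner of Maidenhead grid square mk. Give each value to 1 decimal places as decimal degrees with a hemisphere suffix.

10.0° N, 60.0° E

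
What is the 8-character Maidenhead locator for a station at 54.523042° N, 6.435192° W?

IO64sm75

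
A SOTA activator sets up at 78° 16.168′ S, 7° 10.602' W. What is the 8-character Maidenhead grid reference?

Add 180° to longitude and 90° to latitude: 172.82330, 11.73053.
Field (20°×10°, letters A–R): 172.82330/20 → 8 → I, 11.73053/10 → 1 → B; chars IB.
Square (2°×1°, digits 0–9): 12.82330/2 → 6, 1.73053/1 → 1; chars 61.
Subsquare (5′×2.5′, letters a–x): 0.82330/0.0833333 → 9 → j, 0.73053/0.0416667 → 17 → r; chars jr.
Extended square (30″×15″, digits 0–9): 0.07330/0.00833333 → 8, 0.02220/0.00416667 → 5; chars 85.

IB61jr85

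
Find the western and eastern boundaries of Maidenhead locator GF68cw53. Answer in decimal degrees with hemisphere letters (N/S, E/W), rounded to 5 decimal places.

47.79167° W, 47.78333° W

Field G=6, F=5: +6·20° lon, +5·10° lat → SW at lon -60°, lat -40°.
Square 6, 8: +6·2° lon, +8·1° lat → SW at lon -48°, lat -32°.
Subsquare c=2, w=22: +2·0.0833333° lon, +22·0.0416667° lat → SW at lon -47.8333°, lat -31.0833°.
Extended square 5, 3: +5·0.00833333° lon, +3·0.00416667° lat → SW at lon -47.7917°, lat -31.0708°.
Cell spans 0.00833333° lon × 0.00416667° lat.
west 47.79167° W, east 47.78333° W.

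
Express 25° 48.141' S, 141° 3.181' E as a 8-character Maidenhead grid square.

Shift to the Maidenhead origin (180°W, 90°S): lon 321.05302, lat 64.19765.
Field: 321.05302/20 → 16 → Q, 64.19765/10 → 6 → G; chars QG.
Square: 1.05302/2 → 0, 4.19765/1 → 4; chars 04.
Subsquare: 1.05302/0.0833333 → 12 → m, 0.19765/0.0416667 → 4 → e; chars me.
Extended square: 0.05302/0.00833333 → 6, 0.03098/0.00416667 → 7; chars 67.

QG04me67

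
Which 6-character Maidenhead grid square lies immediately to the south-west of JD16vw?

Longitude subsquare v = 21; −1 → 20 = u.
Latitude subsquare w = 22; −1 → 21 = v.

JD16uv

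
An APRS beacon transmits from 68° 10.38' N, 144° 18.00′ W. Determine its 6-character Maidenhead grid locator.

Shift to the Maidenhead origin (180°W, 90°S): lon 35.7000, lat 158.1730.
Field: lon ⌊35.7000/20⌋ = 1 → B; lat ⌊158.1730/10⌋ = 15 → P.
Square: lon ⌊15.7000/2⌋ = 7; lat ⌊8.1730/1⌋ = 8.
Subsquare: lon ⌊1.7000/0.0833333⌋ = 20 → u; lat ⌊0.1730/0.0416667⌋ = 4 → e.

BP78ue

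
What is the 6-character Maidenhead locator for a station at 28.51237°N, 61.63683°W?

Offset from 180°W / 90°S: lon 118.3632°, lat 118.5124°.
Field: 118.3632/20 → 5 → F, 118.5124/10 → 11 → L; chars FL.
Square: 18.3632/2 → 9, 8.5124/1 → 8; chars 98.
Subsquare: 0.3632/0.0833333 → 4 → e, 0.5124/0.0416667 → 12 → m; chars em.

FL98em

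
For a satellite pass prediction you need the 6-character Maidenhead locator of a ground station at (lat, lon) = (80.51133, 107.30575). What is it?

Shift to the Maidenhead origin (180°W, 90°S): lon 287.3057, lat 170.5113.
Field: lon ⌊287.3057/20⌋ = 14 → O; lat ⌊170.5113/10⌋ = 17 → R.
Square: lon ⌊7.3057/2⌋ = 3; lat ⌊0.5113/1⌋ = 0.
Subsquare: lon ⌊1.3057/0.0833333⌋ = 15 → p; lat ⌊0.5113/0.0416667⌋ = 12 → m.

OR30pm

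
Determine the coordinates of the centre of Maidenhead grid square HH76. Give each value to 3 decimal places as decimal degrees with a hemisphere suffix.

13.500° S, 25.000° W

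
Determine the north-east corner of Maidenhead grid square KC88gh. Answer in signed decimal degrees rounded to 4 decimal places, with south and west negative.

Field K=10, C=2: +10·20° lon, +2·10° lat → SW at lon 20°, lat -70°.
Square 8, 8: +8·2° lon, +8·1° lat → SW at lon 36°, lat -62°.
Subsquare g=6, h=7: +6·0.0833333° lon, +7·0.0416667° lat → SW at lon 36.5°, lat -61.7083°.
Cell spans 0.0833333° lon × 0.0416667° lat. NE corner is SW corner plus one full cell.
latitude -61.6667, longitude 36.5833.

-61.6667, 36.5833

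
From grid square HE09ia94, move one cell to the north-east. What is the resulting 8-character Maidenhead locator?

HE09ja05

Longitude extended square 9; +1 → 10, wraps to 0, carry into subsquare.
Longitude subsquare i = 8; +1 → 9 = j.
Latitude extended square 4; +1 → 5.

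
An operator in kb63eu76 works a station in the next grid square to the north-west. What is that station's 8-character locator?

KB63eu67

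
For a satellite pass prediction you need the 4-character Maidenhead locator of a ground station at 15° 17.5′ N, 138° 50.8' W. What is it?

Shift to the Maidenhead origin (180°W, 90°S): lon 41.15, lat 105.29.
Field: 41.15/20 → 2 → C, 105.29/10 → 10 → K; chars CK.
Square: 1.15/2 → 0, 5.29/1 → 5; chars 05.

CK05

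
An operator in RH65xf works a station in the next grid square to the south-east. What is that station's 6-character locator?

Longitude subsquare x = 23; +1 → 24, wraps to 0 = a, carry into square.
Longitude square 6; +1 → 7.
Latitude subsquare f = 5; −1 → 4 = e.

RH75ae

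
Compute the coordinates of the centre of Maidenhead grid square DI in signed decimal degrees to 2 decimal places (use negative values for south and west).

Field D=3, I=8: +3·20° lon, +8·10° lat → SW at lon -120°, lat -10°.
Cell spans 20° lon × 10° lat. Centre is SW corner plus half of each.
latitude -5.00, longitude -110.00.

-5.00, -110.00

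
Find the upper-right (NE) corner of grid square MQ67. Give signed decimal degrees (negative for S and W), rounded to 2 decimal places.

78.00, 74.00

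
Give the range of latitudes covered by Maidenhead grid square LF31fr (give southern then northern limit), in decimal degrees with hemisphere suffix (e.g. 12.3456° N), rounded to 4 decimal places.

38.2917° S, 38.2500° S

Field L=11, F=5: +11·20° lon, +5·10° lat → SW at lon 40°, lat -40°.
Square 3, 1: +3·2° lon, +1·1° lat → SW at lon 46°, lat -39°.
Subsquare f=5, r=17: +5·0.0833333° lon, +17·0.0416667° lat → SW at lon 46.4167°, lat -38.2917°.
Cell spans 0.0833333° lon × 0.0416667° lat.
south 38.2917° S, north 38.2500° S.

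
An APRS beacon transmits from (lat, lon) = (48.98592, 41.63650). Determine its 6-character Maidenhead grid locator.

Offset from 180°W / 90°S: lon 221.6365°, lat 138.9859°.
Field: lon ⌊221.6365/20⌋ = 11 → L; lat ⌊138.9859/10⌋ = 13 → N.
Square: lon ⌊1.6365/2⌋ = 0; lat ⌊8.9859/1⌋ = 8.
Subsquare: lon ⌊1.6365/0.0833333⌋ = 19 → t; lat ⌊0.9859/0.0416667⌋ = 23 → x.

LN08tx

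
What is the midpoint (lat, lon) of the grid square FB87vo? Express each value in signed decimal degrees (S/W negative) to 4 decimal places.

Field F=5, B=1: +5·20° lon, +1·10° lat → SW at lon -80°, lat -80°.
Square 8, 7: +8·2° lon, +7·1° lat → SW at lon -64°, lat -73°.
Subsquare v=21, o=14: +21·0.0833333° lon, +14·0.0416667° lat → SW at lon -62.25°, lat -72.4167°.
Cell spans 0.0833333° lon × 0.0416667° lat. Centre is SW corner plus half of each.
latitude -72.3958, longitude -62.2083.

-72.3958, -62.2083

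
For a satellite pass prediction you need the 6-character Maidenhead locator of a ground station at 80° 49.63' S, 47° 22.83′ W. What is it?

Offset from 180°W / 90°S: lon 132.6195°, lat 9.1728°.
Field: 132.6195/20 → 6 → G, 9.1728/10 → 0 → A; chars GA.
Square: 12.6195/2 → 6, 9.1728/1 → 9; chars 69.
Subsquare: 0.6195/0.0833333 → 7 → h, 0.1728/0.0416667 → 4 → e; chars he.

GA69he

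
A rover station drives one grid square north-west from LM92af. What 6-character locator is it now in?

LM82xg

Longitude subsquare a = 0; −1 → -1, wraps to 23 = x, carry into square.
Longitude square 9; −1 → 8.
Latitude subsquare f = 5; +1 → 6 = g.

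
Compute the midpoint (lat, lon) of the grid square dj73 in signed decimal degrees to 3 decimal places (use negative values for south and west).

Field D=3, J=9: +3·20° lon, +9·10° lat → SW at lon -120°, lat 0°.
Square 7, 3: +7·2° lon, +3·1° lat → SW at lon -106°, lat 3°.
Cell spans 2° lon × 1° lat. Centre is SW corner plus half of each.
latitude 3.500, longitude -105.000.

3.500, -105.000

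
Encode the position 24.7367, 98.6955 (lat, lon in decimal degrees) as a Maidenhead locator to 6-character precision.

Add 180° to longitude and 90° to latitude: 278.6955, 114.7367.
Field: 278.6955/20 → 13 → N, 114.7367/10 → 11 → L; chars NL.
Square: 18.6955/2 → 9, 4.7367/1 → 4; chars 94.
Subsquare: 0.6955/0.0833333 → 8 → i, 0.7367/0.0416667 → 17 → r; chars ir.

NL94ir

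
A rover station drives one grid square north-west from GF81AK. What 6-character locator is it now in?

GF71xl

Longitude subsquare a = 0; −1 → -1, wraps to 23 = x, carry into square.
Longitude square 8; −1 → 7.
Latitude subsquare k = 10; +1 → 11 = l.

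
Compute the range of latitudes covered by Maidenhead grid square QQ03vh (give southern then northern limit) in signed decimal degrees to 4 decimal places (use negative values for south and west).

Field Q=16, Q=16: +16·20° lon, +16·10° lat → SW at lon 140°, lat 70°.
Square 0, 3: +0·2° lon, +3·1° lat → SW at lon 140°, lat 73°.
Subsquare v=21, h=7: +21·0.0833333° lon, +7·0.0416667° lat → SW at lon 141.75°, lat 73.2917°.
Cell spans 0.0833333° lon × 0.0416667° lat.
south 73.2917, north 73.3333.

73.2917, 73.3333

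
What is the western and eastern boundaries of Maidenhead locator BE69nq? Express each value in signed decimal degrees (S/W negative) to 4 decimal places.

-146.9167, -146.8333

Field B=1, E=4: +1·20° lon, +4·10° lat → SW at lon -160°, lat -50°.
Square 6, 9: +6·2° lon, +9·1° lat → SW at lon -148°, lat -41°.
Subsquare n=13, q=16: +13·0.0833333° lon, +16·0.0416667° lat → SW at lon -146.917°, lat -40.3333°.
Cell spans 0.0833333° lon × 0.0416667° lat.
west -146.9167, east -146.8333.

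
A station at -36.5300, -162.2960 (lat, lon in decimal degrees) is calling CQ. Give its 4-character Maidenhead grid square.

AF83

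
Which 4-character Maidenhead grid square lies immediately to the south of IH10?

IG19

Latitude square 0; −1 → -1, wraps to 9, carry into field.
Latitude field H = 7; −1 → 6 = G.
The longitude characters are unchanged.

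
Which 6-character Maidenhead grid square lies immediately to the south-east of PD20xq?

Longitude subsquare x = 23; +1 → 24, wraps to 0 = a, carry into square.
Longitude square 2; +1 → 3.
Latitude subsquare q = 16; −1 → 15 = p.

PD30ap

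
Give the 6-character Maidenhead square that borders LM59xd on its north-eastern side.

Longitude subsquare x = 23; +1 → 24, wraps to 0 = a, carry into square.
Longitude square 5; +1 → 6.
Latitude subsquare d = 3; +1 → 4 = e.

LM69ae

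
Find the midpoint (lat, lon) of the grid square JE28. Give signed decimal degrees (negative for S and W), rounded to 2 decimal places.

Field J=9, E=4: +9·20° lon, +4·10° lat → SW at lon 0°, lat -50°.
Square 2, 8: +2·2° lon, +8·1° lat → SW at lon 4°, lat -42°.
Cell spans 2° lon × 1° lat. Centre is SW corner plus half of each.
latitude -41.50, longitude 5.00.

-41.50, 5.00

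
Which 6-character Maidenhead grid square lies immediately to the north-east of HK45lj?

HK45mk

Longitude subsquare l = 11; +1 → 12 = m.
Latitude subsquare j = 9; +1 → 10 = k.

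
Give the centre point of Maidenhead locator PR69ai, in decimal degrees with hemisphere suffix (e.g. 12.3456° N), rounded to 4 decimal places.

89.3542° N, 132.0417° E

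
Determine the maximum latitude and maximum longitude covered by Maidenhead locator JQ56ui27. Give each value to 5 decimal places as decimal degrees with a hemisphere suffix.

76.36667° N, 11.69167° E

Field J=9, Q=16: +9·20° lon, +16·10° lat → SW at lon 0°, lat 70°.
Square 5, 6: +5·2° lon, +6·1° lat → SW at lon 10°, lat 76°.
Subsquare u=20, i=8: +20·0.0833333° lon, +8·0.0416667° lat → SW at lon 11.6667°, lat 76.3333°.
Extended square 2, 7: +2·0.00833333° lon, +7·0.00416667° lat → SW at lon 11.6833°, lat 76.3625°.
Cell spans 0.00833333° lon × 0.00416667° lat. NE corner is SW corner plus one full cell.
latitude 76.36667° N, longitude 11.69167° E.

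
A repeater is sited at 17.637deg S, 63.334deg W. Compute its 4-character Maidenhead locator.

FH82

Offset from 180°W / 90°S: lon 116.67°, lat 72.36°.
Field: lon ⌊116.67/20⌋ = 5 → F; lat ⌊72.36/10⌋ = 7 → H.
Square: lon ⌊16.67/2⌋ = 8; lat ⌊2.36/1⌋ = 2.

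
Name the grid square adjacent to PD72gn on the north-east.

Longitude subsquare g = 6; +1 → 7 = h.
Latitude subsquare n = 13; +1 → 14 = o.

PD72ho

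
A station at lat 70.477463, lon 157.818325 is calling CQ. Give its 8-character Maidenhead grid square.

QQ80vl84

Shift to the Maidenhead origin (180°W, 90°S): lon 337.81832, lat 160.47746.
Field (20°×10°, letters A–R): lon ⌊337.81832/20⌋ = 16 → Q; lat ⌊160.47746/10⌋ = 16 → Q.
Square (2°×1°, digits 0–9): lon ⌊17.81832/2⌋ = 8; lat ⌊0.47746/1⌋ = 0.
Subsquare (5′×2.5′, letters a–x): lon ⌊1.81832/0.0833333⌋ = 21 → v; lat ⌊0.47746/0.0416667⌋ = 11 → l.
Extended square (30″×15″, digits 0–9): lon ⌊0.06832/0.00833333⌋ = 8; lat ⌊0.01913/0.00416667⌋ = 4.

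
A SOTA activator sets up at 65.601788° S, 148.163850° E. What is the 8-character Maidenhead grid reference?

QC44bj95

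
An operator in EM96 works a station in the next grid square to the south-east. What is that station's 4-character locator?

FM05

Longitude square 9; +1 → 10, wraps to 0, carry into field.
Longitude field E = 4; +1 → 5 = F.
Latitude square 6; −1 → 5.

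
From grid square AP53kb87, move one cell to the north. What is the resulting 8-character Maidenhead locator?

AP53kb88

Latitude extended square 7; +1 → 8.
The longitude characters are unchanged.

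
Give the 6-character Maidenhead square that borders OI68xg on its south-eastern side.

Longitude subsquare x = 23; +1 → 24, wraps to 0 = a, carry into square.
Longitude square 6; +1 → 7.
Latitude subsquare g = 6; −1 → 5 = f.

OI78af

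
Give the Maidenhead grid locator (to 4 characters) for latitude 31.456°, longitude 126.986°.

PM31

Offset from 180°W / 90°S: lon 306.99°, lat 121.46°.
Field: lon ⌊306.99/20⌋ = 15 → P; lat ⌊121.46/10⌋ = 12 → M.
Square: lon ⌊6.99/2⌋ = 3; lat ⌊1.46/1⌋ = 1.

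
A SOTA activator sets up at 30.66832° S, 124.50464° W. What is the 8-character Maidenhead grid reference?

CF79rh99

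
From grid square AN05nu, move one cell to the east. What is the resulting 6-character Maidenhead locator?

AN05ou

Longitude subsquare n = 13; +1 → 14 = o.
The latitude characters are unchanged.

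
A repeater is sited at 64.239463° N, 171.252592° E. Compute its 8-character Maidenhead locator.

RP54pf07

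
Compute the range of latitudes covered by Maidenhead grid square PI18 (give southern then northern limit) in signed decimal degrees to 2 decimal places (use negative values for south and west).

-2.00, -1.00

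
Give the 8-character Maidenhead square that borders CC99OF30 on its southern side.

Latitude extended square 0; −1 → -1, wraps to 9, carry into subsquare.
Latitude subsquare f = 5; −1 → 4 = e.
The longitude characters are unchanged.

CC99oe39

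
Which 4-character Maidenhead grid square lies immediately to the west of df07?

CF97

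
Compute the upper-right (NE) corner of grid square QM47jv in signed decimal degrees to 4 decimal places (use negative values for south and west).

Field Q=16, M=12: +16·20° lon, +12·10° lat → SW at lon 140°, lat 30°.
Square 4, 7: +4·2° lon, +7·1° lat → SW at lon 148°, lat 37°.
Subsquare j=9, v=21: +9·0.0833333° lon, +21·0.0416667° lat → SW at lon 148.75°, lat 37.875°.
Cell spans 0.0833333° lon × 0.0416667° lat. NE corner is SW corner plus one full cell.
latitude 37.9167, longitude 148.8333.

37.9167, 148.8333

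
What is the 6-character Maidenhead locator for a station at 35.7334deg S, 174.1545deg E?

Offset from 180°W / 90°S: lon 354.1545°, lat 54.2666°.
Field: 354.1545/20 → 17 → R, 54.2666/10 → 5 → F; chars RF.
Square: 14.1545/2 → 7, 4.2666/1 → 4; chars 74.
Subsquare: 0.1545/0.0833333 → 1 → b, 0.2666/0.0416667 → 6 → g; chars bg.

RF74bg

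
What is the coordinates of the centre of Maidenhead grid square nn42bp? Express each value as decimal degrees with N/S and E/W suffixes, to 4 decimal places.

42.6458° N, 88.1250° E

Field N=13, N=13: +13·20° lon, +13·10° lat → SW at lon 80°, lat 40°.
Square 4, 2: +4·2° lon, +2·1° lat → SW at lon 88°, lat 42°.
Subsquare b=1, p=15: +1·0.0833333° lon, +15·0.0416667° lat → SW at lon 88.0833°, lat 42.625°.
Cell spans 0.0833333° lon × 0.0416667° lat. Centre is SW corner plus half of each.
latitude 42.6458° N, longitude 88.1250° E.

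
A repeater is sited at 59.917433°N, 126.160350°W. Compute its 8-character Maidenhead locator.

CO69ww00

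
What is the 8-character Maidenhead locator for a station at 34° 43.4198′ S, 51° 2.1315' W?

Add 180° to longitude and 90° to latitude: 128.96447, 55.27634.
Field (20°×10°, letters A–R): 128.96447/20 → 6 → G, 55.27634/10 → 5 → F; chars GF.
Square (2°×1°, digits 0–9): 8.96447/2 → 4, 5.27634/1 → 5; chars 45.
Subsquare (5′×2.5′, letters a–x): 0.96447/0.0833333 → 11 → l, 0.27634/0.0416667 → 6 → g; chars lg.
Extended square (30″×15″, digits 0–9): 0.04781/0.00833333 → 5, 0.02634/0.00416667 → 6; chars 56.

GF45lg56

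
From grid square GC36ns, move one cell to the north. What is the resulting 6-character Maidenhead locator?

GC36nt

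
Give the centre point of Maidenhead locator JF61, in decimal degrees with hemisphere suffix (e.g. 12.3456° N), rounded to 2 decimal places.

Field J=9, F=5: +9·20° lon, +5·10° lat → SW at lon 0°, lat -40°.
Square 6, 1: +6·2° lon, +1·1° lat → SW at lon 12°, lat -39°.
Cell spans 2° lon × 1° lat. Centre is SW corner plus half of each.
latitude 38.50° S, longitude 13.00° E.

38.50° S, 13.00° E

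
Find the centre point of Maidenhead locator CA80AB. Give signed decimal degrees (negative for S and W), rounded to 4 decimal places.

Field C=2, A=0: +2·20° lon, +0·10° lat → SW at lon -140°, lat -90°.
Square 8, 0: +8·2° lon, +0·1° lat → SW at lon -124°, lat -90°.
Subsquare a=0, b=1: +0·0.0833333° lon, +1·0.0416667° lat → SW at lon -124°, lat -89.9583°.
Cell spans 0.0833333° lon × 0.0416667° lat. Centre is SW corner plus half of each.
latitude -89.9375, longitude -123.9583.

-89.9375, -123.9583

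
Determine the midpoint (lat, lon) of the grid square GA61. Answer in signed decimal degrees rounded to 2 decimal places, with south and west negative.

-88.50, -47.00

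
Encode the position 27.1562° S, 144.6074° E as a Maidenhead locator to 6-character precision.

QG22hu

Shift to the Maidenhead origin (180°W, 90°S): lon 324.6074, lat 62.8438.
Field: 324.6074/20 → 16 → Q, 62.8438/10 → 6 → G; chars QG.
Square: 4.6074/2 → 2, 2.8438/1 → 2; chars 22.
Subsquare: 0.6074/0.0833333 → 7 → h, 0.8438/0.0416667 → 20 → u; chars hu.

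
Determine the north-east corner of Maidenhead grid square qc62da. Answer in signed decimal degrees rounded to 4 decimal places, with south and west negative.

-67.9583, 152.3333

Field Q=16, C=2: +16·20° lon, +2·10° lat → SW at lon 140°, lat -70°.
Square 6, 2: +6·2° lon, +2·1° lat → SW at lon 152°, lat -68°.
Subsquare d=3, a=0: +3·0.0833333° lon, +0·0.0416667° lat → SW at lon 152.25°, lat -68°.
Cell spans 0.0833333° lon × 0.0416667° lat. NE corner is SW corner plus one full cell.
latitude -67.9583, longitude 152.3333.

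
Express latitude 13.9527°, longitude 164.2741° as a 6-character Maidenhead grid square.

RK23dw

Offset from 180°W / 90°S: lon 344.2741°, lat 103.9527°.
Field: 344.2741/20 → 17 → R, 103.9527/10 → 10 → K; chars RK.
Square: 4.2741/2 → 2, 3.9527/1 → 3; chars 23.
Subsquare: 0.2741/0.0833333 → 3 → d, 0.9527/0.0416667 → 22 → w; chars dw.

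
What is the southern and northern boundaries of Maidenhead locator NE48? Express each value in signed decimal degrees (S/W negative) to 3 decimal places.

Field N=13, E=4: +13·20° lon, +4·10° lat → SW at lon 80°, lat -50°.
Square 4, 8: +4·2° lon, +8·1° lat → SW at lon 88°, lat -42°.
Cell spans 2° lon × 1° lat.
south -42.000, north -41.000.

-42.000, -41.000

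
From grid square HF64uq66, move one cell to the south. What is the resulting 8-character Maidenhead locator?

Latitude extended square 6; −1 → 5.
The longitude characters are unchanged.

HF64uq65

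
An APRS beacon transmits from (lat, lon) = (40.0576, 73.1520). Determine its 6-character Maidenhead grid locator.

Add 180° to longitude and 90° to latitude: 253.1520, 130.0576.
Field: lon ⌊253.1520/20⌋ = 12 → M; lat ⌊130.0576/10⌋ = 13 → N.
Square: lon ⌊13.1520/2⌋ = 6; lat ⌊0.0576/1⌋ = 0.
Subsquare: lon ⌊1.1520/0.0833333⌋ = 13 → n; lat ⌊0.0576/0.0416667⌋ = 1 → b.

MN60nb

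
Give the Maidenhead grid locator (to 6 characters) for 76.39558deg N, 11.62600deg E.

Add 180° to longitude and 90° to latitude: 191.6260, 166.3956.
Field: 191.6260/20 → 9 → J, 166.3956/10 → 16 → Q; chars JQ.
Square: 11.6260/2 → 5, 6.3956/1 → 6; chars 56.
Subsquare: 1.6260/0.0833333 → 19 → t, 0.3956/0.0416667 → 9 → j; chars tj.

JQ56tj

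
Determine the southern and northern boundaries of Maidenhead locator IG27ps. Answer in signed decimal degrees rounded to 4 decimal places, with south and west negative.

-22.2500, -22.2083

Field I=8, G=6: +8·20° lon, +6·10° lat → SW at lon -20°, lat -30°.
Square 2, 7: +2·2° lon, +7·1° lat → SW at lon -16°, lat -23°.
Subsquare p=15, s=18: +15·0.0833333° lon, +18·0.0416667° lat → SW at lon -14.75°, lat -22.25°.
Cell spans 0.0833333° lon × 0.0416667° lat.
south -22.2500, north -22.2083.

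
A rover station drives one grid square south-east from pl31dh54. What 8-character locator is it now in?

PL31dh63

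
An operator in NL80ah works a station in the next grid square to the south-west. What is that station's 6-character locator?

NL70xg

Longitude subsquare a = 0; −1 → -1, wraps to 23 = x, carry into square.
Longitude square 8; −1 → 7.
Latitude subsquare h = 7; −1 → 6 = g.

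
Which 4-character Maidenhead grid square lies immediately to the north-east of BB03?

BB14

Longitude square 0; +1 → 1.
Latitude square 3; +1 → 4.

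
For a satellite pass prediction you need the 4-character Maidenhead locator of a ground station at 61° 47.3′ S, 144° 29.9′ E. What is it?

Shift to the Maidenhead origin (180°W, 90°S): lon 324.50, lat 28.21.
Field: lon ⌊324.50/20⌋ = 16 → Q; lat ⌊28.21/10⌋ = 2 → C.
Square: lon ⌊4.50/2⌋ = 2; lat ⌊8.21/1⌋ = 8.

QC28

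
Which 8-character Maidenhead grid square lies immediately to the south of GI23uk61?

GI23uk60

Latitude extended square 1; −1 → 0.
The longitude characters are unchanged.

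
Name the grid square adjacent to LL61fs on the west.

Longitude subsquare f = 5; −1 → 4 = e.
The latitude characters are unchanged.

LL61es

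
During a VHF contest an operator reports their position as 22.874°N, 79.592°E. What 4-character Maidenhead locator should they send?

ML92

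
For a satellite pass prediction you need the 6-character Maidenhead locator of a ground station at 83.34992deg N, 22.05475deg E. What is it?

KR13ai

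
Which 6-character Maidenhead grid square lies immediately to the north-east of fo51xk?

FO61al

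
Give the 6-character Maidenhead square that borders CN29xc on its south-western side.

CN29wb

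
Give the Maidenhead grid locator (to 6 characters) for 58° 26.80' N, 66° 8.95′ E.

MO38bk

Offset from 180°W / 90°S: lon 246.1492°, lat 148.4467°.
Field: lon ⌊246.1492/20⌋ = 12 → M; lat ⌊148.4467/10⌋ = 14 → O.
Square: lon ⌊6.1492/2⌋ = 3; lat ⌊8.4467/1⌋ = 8.
Subsquare: lon ⌊0.1492/0.0833333⌋ = 1 → b; lat ⌊0.4467/0.0416667⌋ = 10 → k.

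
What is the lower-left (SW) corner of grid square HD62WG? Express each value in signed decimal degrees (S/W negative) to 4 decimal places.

-57.7500, -26.1667

Field H=7, D=3: +7·20° lon, +3·10° lat → SW at lon -40°, lat -60°.
Square 6, 2: +6·2° lon, +2·1° lat → SW at lon -28°, lat -58°.
Subsquare w=22, g=6: +22·0.0833333° lon, +6·0.0416667° lat → SW at lon -26.1667°, lat -57.75°.
latitude -57.7500, longitude -26.1667.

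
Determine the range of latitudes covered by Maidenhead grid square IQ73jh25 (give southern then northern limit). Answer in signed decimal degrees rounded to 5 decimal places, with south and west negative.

73.31250, 73.31667

Field I=8, Q=16: +8·20° lon, +16·10° lat → SW at lon -20°, lat 70°.
Square 7, 3: +7·2° lon, +3·1° lat → SW at lon -6°, lat 73°.
Subsquare j=9, h=7: +9·0.0833333° lon, +7·0.0416667° lat → SW at lon -5.25°, lat 73.2917°.
Extended square 2, 5: +2·0.00833333° lon, +5·0.00416667° lat → SW at lon -5.23333°, lat 73.3125°.
Cell spans 0.00833333° lon × 0.00416667° lat.
south 73.31250, north 73.31667.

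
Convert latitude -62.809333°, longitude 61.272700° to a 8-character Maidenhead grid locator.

Add 180° to longitude and 90° to latitude: 241.27270, 27.19067.
Field: lon ⌊241.27270/20⌋ = 12 → M; lat ⌊27.19067/10⌋ = 2 → C.
Square: lon ⌊1.27270/2⌋ = 0; lat ⌊7.19067/1⌋ = 7.
Subsquare: lon ⌊1.27270/0.0833333⌋ = 15 → p; lat ⌊0.19067/0.0416667⌋ = 4 → e.
Extended square: lon ⌊0.02270/0.00833333⌋ = 2; lat ⌊0.02400/0.00416667⌋ = 5.

MC07pe25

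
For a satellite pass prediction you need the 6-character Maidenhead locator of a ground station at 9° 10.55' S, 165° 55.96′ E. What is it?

RI20xt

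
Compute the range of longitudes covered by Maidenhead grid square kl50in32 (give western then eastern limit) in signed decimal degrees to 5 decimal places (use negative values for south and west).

30.69167, 30.70000

Field K=10, L=11: +10·20° lon, +11·10° lat → SW at lon 20°, lat 20°.
Square 5, 0: +5·2° lon, +0·1° lat → SW at lon 30°, lat 20°.
Subsquare i=8, n=13: +8·0.0833333° lon, +13·0.0416667° lat → SW at lon 30.6667°, lat 20.5417°.
Extended square 3, 2: +3·0.00833333° lon, +2·0.00416667° lat → SW at lon 30.6917°, lat 20.55°.
Cell spans 0.00833333° lon × 0.00416667° lat.
west 30.69167, east 30.70000.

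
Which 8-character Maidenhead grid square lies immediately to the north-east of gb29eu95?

GB29fu06

Longitude extended square 9; +1 → 10, wraps to 0, carry into subsquare.
Longitude subsquare e = 4; +1 → 5 = f.
Latitude extended square 5; +1 → 6.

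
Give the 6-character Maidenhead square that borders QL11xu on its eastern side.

QL21au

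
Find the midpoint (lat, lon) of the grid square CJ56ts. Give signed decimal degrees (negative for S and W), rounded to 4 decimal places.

6.7708, -128.3750

Field C=2, J=9: +2·20° lon, +9·10° lat → SW at lon -140°, lat 0°.
Square 5, 6: +5·2° lon, +6·1° lat → SW at lon -130°, lat 6°.
Subsquare t=19, s=18: +19·0.0833333° lon, +18·0.0416667° lat → SW at lon -128.417°, lat 6.75°.
Cell spans 0.0833333° lon × 0.0416667° lat. Centre is SW corner plus half of each.
latitude 6.7708, longitude -128.3750.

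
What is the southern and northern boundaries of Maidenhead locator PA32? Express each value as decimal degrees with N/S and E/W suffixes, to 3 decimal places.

88.000° S, 87.000° S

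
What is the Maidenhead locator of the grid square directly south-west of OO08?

NO97

Longitude square 0; −1 → -1, wraps to 9, carry into field.
Longitude field O = 14; −1 → 13 = N.
Latitude square 8; −1 → 7.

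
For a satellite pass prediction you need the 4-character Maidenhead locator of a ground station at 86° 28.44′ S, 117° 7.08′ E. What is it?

OA83

Shift to the Maidenhead origin (180°W, 90°S): lon 297.12, lat 3.53.
Field (20°×10°, letters A–R): 297.12/20 → 14 → O, 3.53/10 → 0 → A; chars OA.
Square (2°×1°, digits 0–9): 17.12/2 → 8, 3.53/1 → 3; chars 83.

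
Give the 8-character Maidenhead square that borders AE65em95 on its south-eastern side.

Longitude extended square 9; +1 → 10, wraps to 0, carry into subsquare.
Longitude subsquare e = 4; +1 → 5 = f.
Latitude extended square 5; −1 → 4.

AE65fm04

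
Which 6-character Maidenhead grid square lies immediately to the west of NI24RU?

Longitude subsquare r = 17; −1 → 16 = q.
The latitude characters are unchanged.

NI24qu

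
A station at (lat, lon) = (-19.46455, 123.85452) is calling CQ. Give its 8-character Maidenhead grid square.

Shift to the Maidenhead origin (180°W, 90°S): lon 303.85452, lat 70.53545.
Field: lon ⌊303.85452/20⌋ = 15 → P; lat ⌊70.53545/10⌋ = 7 → H.
Square: lon ⌊3.85452/2⌋ = 1; lat ⌊0.53545/1⌋ = 0.
Subsquare: lon ⌊1.85452/0.0833333⌋ = 22 → w; lat ⌊0.53545/0.0416667⌋ = 12 → m.
Extended square: lon ⌊0.02119/0.00833333⌋ = 2; lat ⌊0.03545/0.00416667⌋ = 8.

PH10wm28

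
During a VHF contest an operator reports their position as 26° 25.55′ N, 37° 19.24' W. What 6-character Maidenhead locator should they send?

Add 180° to longitude and 90° to latitude: 142.6793, 116.4258.
Field (20°×10°, letters A–R): lon ⌊142.6793/20⌋ = 7 → H; lat ⌊116.4258/10⌋ = 11 → L.
Square (2°×1°, digits 0–9): lon ⌊2.6793/2⌋ = 1; lat ⌊6.4258/1⌋ = 6.
Subsquare (5′×2.5′, letters a–x): lon ⌊0.6793/0.0833333⌋ = 8 → i; lat ⌊0.4258/0.0416667⌋ = 10 → k.

HL16ik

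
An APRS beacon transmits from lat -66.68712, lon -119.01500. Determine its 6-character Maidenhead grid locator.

Add 180° to longitude and 90° to latitude: 60.9850, 23.3129.
Field: lon ⌊60.9850/20⌋ = 3 → D; lat ⌊23.3129/10⌋ = 2 → C.
Square: lon ⌊0.9850/2⌋ = 0; lat ⌊3.3129/1⌋ = 3.
Subsquare: lon ⌊0.9850/0.0833333⌋ = 11 → l; lat ⌊0.3129/0.0416667⌋ = 7 → h.

DC03lh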